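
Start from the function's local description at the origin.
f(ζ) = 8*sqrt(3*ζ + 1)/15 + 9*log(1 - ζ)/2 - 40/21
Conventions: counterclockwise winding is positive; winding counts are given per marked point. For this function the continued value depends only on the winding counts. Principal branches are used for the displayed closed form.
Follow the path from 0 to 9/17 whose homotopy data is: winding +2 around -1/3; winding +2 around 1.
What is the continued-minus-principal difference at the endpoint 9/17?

Continued minus principal equals (18)*pi*i.

The rational part is single-valued and drops out of the difference; each branch term changes only by its own monodromy.
(8/15)*sqrt(1 - ζ/(-1/3)): winding +2 is even, the square root returns to the same sheet, contribution 0.
(9/2)*log(1 - ζ/(1)): each positive loop around 1 adds 2*pi*i to the log, so winding +2 contributes (9/2)*(2)*2*pi*i = (18)*pi*i.
Summing the contributions at ζ = 9/17 gives (18)*pi*i.


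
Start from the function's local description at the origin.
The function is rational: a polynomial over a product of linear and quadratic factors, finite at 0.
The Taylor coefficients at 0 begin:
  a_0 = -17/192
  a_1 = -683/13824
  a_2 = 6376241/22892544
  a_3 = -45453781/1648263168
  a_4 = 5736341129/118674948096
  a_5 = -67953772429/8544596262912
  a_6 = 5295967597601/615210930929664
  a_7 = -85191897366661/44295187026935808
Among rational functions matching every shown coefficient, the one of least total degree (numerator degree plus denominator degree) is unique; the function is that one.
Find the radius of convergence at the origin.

The radius of convergence is 9/4.

No rational of total degree below 4 reproduces all 8 coefficients; solving the [2/2] Pade equations on them gives f(j) = (-40*j**2/23 + j/3 + 17/32)/((j - 8/3)*(j + 9/4)), whose expansion matches every shown term.
Denominator factor (j - 8/3): pole of order 1 at 8/3, modulus 8/3.
Denominator factor (j + 9/4): pole of order 1 at -9/4, modulus 9/4.
The radius of convergence is the smallest modulus among the singular points: 9/4.


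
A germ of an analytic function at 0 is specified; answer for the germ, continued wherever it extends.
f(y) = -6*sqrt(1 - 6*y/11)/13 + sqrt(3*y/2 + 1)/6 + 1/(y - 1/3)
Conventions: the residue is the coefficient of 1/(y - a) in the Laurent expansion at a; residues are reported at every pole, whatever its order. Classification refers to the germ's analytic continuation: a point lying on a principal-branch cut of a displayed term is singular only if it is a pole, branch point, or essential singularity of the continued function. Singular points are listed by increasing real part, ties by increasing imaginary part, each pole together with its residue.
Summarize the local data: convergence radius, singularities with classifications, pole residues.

Denominator factor (y - 1/3): pole of order 1 at 1/3, modulus 1/3.
Branch term (-6/13)*sqrt(1 - y/(11/6)): its argument vanishes at y = 11/6, a square-root branch point, modulus 11/6.
Branch term (1/6)*sqrt(1 - y/(-2/3)): its argument vanishes at y = -2/3, a square-root branch point, modulus 2/3.
The radius of convergence is the smallest modulus among the singular points: 1/3.
The branch terms are analytic at 1/3 and contribute nothing to the residue; only the rational part matters.
At the order-1 pole 1/3 set g(y) = (y - (1/3))*(rational part) = 1.
Simple pole: residue = g(a) at a = 1/3, which is 1.
List the singular points by increasing real part (a conjugate pair: the negative imaginary part first).

Radius of convergence at 0: 1/3.
At -2/3: an algebraic (square-root) branch point.
At 1/3: a pole of order 1; residue 1.
At 11/6: an algebraic (square-root) branch point.


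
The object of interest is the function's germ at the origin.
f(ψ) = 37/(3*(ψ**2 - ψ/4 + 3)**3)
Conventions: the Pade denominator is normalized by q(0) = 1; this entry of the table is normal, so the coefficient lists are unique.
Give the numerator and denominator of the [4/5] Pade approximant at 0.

The Pade approximant has numerator coefficients [37/81, -83768/1004319, -27232/334773, 2368/334773, 9472/1004319]; denominator coefficients [1, -21455/49596, 176245/198384, -2097125/7141824, 1102355/5356368, -22087/446364].

Taylor coefficients needed (expand at 0): a_0 = 37/81, a_1 = 37/324, a_2 = -851/1944, a_3 = -10471/69984, a_4 = 152921/559872, a_5 = 817219/6718464, a_6 = -8358041/60466176, a_7 = -6330811/80621568, a_8 = 235803257/3869835264, a_9 = 18395540083/417942208512.
Write the denominator as Q(ψ) = 1 + q1*ψ + q2*ψ^2 + q3*ψ^3 + q4*ψ^4 + q5*ψ^5. Requiring Q*f - P = O(ψ^10) with deg P <= 4 kills the coefficients of ψ^5..ψ^9 in Q*f:
  ψ^5: a_5 + q1*a_4 + q2*a_3 + q3*a_2 + q4*a_1 + q5*a_0 = 0, i.e. 817219/6718464 + (152921/559872)*q1 + (-10471/69984)*q2 + (-851/1944)*q3 + (37/324)*q4 + (37/81)*q5 = 0.
  ψ^6: a_6 + q1*a_5 + q2*a_4 + q3*a_3 + q4*a_2 + q5*a_1 = 0, i.e. -8358041/60466176 + (817219/6718464)*q1 + (152921/559872)*q2 + (-10471/69984)*q3 + (-851/1944)*q4 + (37/324)*q5 = 0.
  ψ^7: a_7 + q1*a_6 + q2*a_5 + q3*a_4 + q4*a_3 + q5*a_2 = 0, i.e. -6330811/80621568 + (-8358041/60466176)*q1 + (817219/6718464)*q2 + (152921/559872)*q3 + (-10471/69984)*q4 + (-851/1944)*q5 = 0.
  ψ^8: a_8 + q1*a_7 + q2*a_6 + q3*a_5 + q4*a_4 + q5*a_3 = 0, i.e. 235803257/3869835264 + (-6330811/80621568)*q1 + (-8358041/60466176)*q2 + (817219/6718464)*q3 + (152921/559872)*q4 + (-10471/69984)*q5 = 0.
  ψ^9: a_9 + q1*a_8 + q2*a_7 + q3*a_6 + q4*a_5 + q5*a_4 = 0, i.e. 18395540083/417942208512 + (235803257/3869835264)*q1 + (-6330811/80621568)*q2 + (-8358041/60466176)*q3 + (817219/6718464)*q4 + (152921/559872)*q5 = 0.
Solving this linear system: q1 = -21455/49596, q2 = 176245/198384, q3 = -2097125/7141824, q4 = 1102355/5356368, q5 = -22087/446364.
The numerator is Q*f truncated at degree 4: P0 = a_0 = 37/81; P1 = a_1 + q1*a_0 = -83768/1004319; P2 = a_2 + q1*a_1 + q2*a_0 = -27232/334773; P3 = a_3 + q1*a_2 + q2*a_1 + q3*a_0 = 2368/334773; P4 = a_4 + q1*a_3 + q2*a_2 + q3*a_1 + q4*a_0 = 9472/1004319.


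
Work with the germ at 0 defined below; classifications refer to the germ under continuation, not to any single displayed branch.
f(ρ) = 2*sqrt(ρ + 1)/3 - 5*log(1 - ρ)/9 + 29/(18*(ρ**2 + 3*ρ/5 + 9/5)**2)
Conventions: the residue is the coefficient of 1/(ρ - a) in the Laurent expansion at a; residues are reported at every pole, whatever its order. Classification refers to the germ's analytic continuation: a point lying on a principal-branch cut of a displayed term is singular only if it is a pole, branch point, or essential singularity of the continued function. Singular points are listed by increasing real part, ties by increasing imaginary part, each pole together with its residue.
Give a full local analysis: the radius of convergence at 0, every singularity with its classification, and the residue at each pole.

Denominator factor (ρ**2 + 3*ρ/5 + 9/5)^2: discriminant -171/25, complex-conjugate roots (-3/10) + ((3/10)*sqrt(19))*i and (-3/10) - ((3/10)*sqrt(19))*i; poles of order 2, moduli (3/5)*sqrt(5) and (3/5)*sqrt(5).
Branch term (2/3)*sqrt(1 - ρ/(-1)): its argument vanishes at ρ = -1, a square-root branch point, modulus 1.
Branch term (-5/9)*log(1 - ρ/(1)): its argument vanishes at ρ = 1, a logarithmic branch point, modulus 1.
The radius of convergence is the smallest modulus among the singular points: 1.
The branch terms are analytic at (-3/10) - ((3/10)*sqrt(19))*i and contribute nothing to the residue; only the rational part matters.
The factor ρ**2 + 3*ρ/5 + 9/5 splits as (ρ - a)(ρ - a') with a = (-3/10) - ((3/10)*sqrt(19))*i, a' = (-3/10) + ((3/10)*sqrt(19))*i. At the order-2 pole a set g(ρ) = (ρ - a)^2*(rational part) = [29/18] / (ρ - a')^2.
Order-2 pole: residue = g'(a); g'((-3/10) - ((3/10)*sqrt(19))*i) = ((3625/87723)*sqrt(19))*i, so the residue is ((3625/87723)*sqrt(19))*i.
The branch terms are analytic at (-3/10) + ((3/10)*sqrt(19))*i and contribute nothing to the residue; only the rational part matters.
The factor ρ**2 + 3*ρ/5 + 9/5 splits as (ρ - a)(ρ - a') with a = (-3/10) + ((3/10)*sqrt(19))*i, a' = (-3/10) - ((3/10)*sqrt(19))*i. At the order-2 pole a set g(ρ) = (ρ - a)^2*(rational part) = [29/18] / (ρ - a')^2.
Order-2 pole: residue = g'(a); g'((-3/10) + ((3/10)*sqrt(19))*i) = -((3625/87723)*sqrt(19))*i, so the residue is -((3625/87723)*sqrt(19))*i.
List the singular points by increasing real part (a conjugate pair: the negative imaginary part first).

Radius of convergence at 0: 1.
At -1: an algebraic (square-root) branch point.
At (-3/10) - ((3/10)*sqrt(19))*i: a pole of order 2; residue ((3625/87723)*sqrt(19))*i.
At (-3/10) + ((3/10)*sqrt(19))*i: a pole of order 2; residue -((3625/87723)*sqrt(19))*i.
At 1: a logarithmic branch point.


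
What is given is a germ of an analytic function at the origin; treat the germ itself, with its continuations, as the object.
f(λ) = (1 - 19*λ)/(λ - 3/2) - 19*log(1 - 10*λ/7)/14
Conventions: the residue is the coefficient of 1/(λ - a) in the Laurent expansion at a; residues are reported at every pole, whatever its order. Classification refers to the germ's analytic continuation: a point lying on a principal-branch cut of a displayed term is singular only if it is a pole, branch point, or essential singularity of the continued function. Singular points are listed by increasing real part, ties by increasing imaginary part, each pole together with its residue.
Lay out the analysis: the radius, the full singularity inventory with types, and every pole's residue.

Denominator factor (λ - 3/2): pole of order 1 at 3/2, modulus 3/2.
Branch term (-19/14)*log(1 - λ/(7/10)): its argument vanishes at λ = 7/10, a logarithmic branch point, modulus 7/10.
The radius of convergence is the smallest modulus among the singular points: 7/10.
The branch term is analytic at 3/2 and contributes nothing to the residue; only the rational part matters.
At the order-1 pole 3/2 set g(λ) = (λ - (3/2))*(rational part) = 1 - 19*λ.
Simple pole: residue = g(a) at a = 3/2, which is -55/2.
List the singular points by increasing real part (a conjugate pair: the negative imaginary part first).

Radius of convergence at 0: 7/10.
At 7/10: a logarithmic branch point.
At 3/2: a pole of order 1; residue -55/2.


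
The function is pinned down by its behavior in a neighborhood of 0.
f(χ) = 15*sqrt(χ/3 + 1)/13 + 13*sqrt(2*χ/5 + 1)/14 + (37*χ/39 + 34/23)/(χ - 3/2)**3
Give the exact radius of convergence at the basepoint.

Denominator factor (χ - 3/2)^3: pole of order 3 at 3/2, modulus 3/2.
Branch term (13/14)*sqrt(1 - χ/(-5/2)): its argument vanishes at χ = -5/2, a square-root branch point, modulus 5/2.
Branch term (15/13)*sqrt(1 - χ/(-3)): its argument vanishes at χ = -3, a square-root branch point, modulus 3.
The radius of convergence is the smallest modulus among the singular points: 3/2.

The radius of convergence is 3/2.


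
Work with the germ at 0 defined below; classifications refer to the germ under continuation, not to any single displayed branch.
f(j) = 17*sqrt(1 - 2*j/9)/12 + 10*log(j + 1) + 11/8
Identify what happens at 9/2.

The term (17/12)*sqrt(1 - j/(9/2)) has argument 1 - 9/2/(9/2) = 0 at 9/2: a square-root (algebraic, two-sheeted) branch point; the remaining terms are analytic or single-valued there.

The point is an algebraic (square-root) branch point.


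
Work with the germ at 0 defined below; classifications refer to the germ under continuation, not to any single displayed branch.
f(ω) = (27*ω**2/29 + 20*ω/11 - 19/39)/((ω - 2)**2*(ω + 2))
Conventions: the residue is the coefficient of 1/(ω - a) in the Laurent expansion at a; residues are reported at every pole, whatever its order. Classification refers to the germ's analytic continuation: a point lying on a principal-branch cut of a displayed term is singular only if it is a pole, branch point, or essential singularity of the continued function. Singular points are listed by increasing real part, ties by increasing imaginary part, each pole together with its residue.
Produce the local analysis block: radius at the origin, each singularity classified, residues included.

Denominator factor (ω + 2): pole of order 1 at -2, modulus 2.
Denominator factor (ω - 2)^2: pole of order 2 at 2, modulus 2.
The radius of convergence is the smallest modulus among the singular points: 2.
At the order-1 pole -2 set g(ω) = (ω - (-2))*f(ω) = (27*ω**2/29 + 20*ω/11 - 19/39)/(ω - 2)**2.
Simple pole: residue = g(a) at a = -2, which is -4969/199056.
At the order-2 pole 2 set g(ω) = (ω - (2))^2*f(ω) = (27*ω**2/29 + 20*ω/11 - 19/39)/(ω + 2).
Order-2 pole: residue = g'(a); g'(2) = 190297/199056, so the residue is 190297/199056.
List the singular points by increasing real part (a conjugate pair: the negative imaginary part first).

Radius of convergence at 0: 2.
At -2: a pole of order 1; residue -4969/199056.
At 2: a pole of order 2; residue 190297/199056.


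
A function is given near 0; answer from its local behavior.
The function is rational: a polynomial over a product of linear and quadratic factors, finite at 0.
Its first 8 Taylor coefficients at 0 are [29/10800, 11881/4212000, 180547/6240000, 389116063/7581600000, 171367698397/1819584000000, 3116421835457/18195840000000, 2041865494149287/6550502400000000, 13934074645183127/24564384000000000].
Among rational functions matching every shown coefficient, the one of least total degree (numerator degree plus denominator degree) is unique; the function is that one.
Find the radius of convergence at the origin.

No rational of total degree below 6 reproduces all 8 coefficients; solving the [2/4] Pade equations on them gives f(y) = (-17*y**2/2 + 9*y/13 - 29/30)/((y - 12)**2*(y**2 + 4*y - 5/2)), whose expansion matches every shown term.
Denominator factor (y - 12)^2: pole of order 2 at 12, modulus 12.
Denominator factor (y**2 + 4*y - 5/2): discriminant 26, real irrational roots -2 + (1/2)*sqrt(26) and -2 - (1/2)*sqrt(26); poles of order 1, moduli -2 + (1/2)*sqrt(26) and 2 + (1/2)*sqrt(26).
The radius of convergence is the smallest modulus among the singular points: -2 + (1/2)*sqrt(26).

The radius of convergence is -2 + (1/2)*sqrt(26).


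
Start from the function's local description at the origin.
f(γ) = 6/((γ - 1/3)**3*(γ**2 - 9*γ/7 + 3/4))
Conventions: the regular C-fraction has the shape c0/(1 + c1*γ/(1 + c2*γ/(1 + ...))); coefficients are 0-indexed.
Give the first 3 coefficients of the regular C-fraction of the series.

The regular C-fraction coefficients are [-216, -75/7, 919/225].

Taylor coefficients (expand at 0): a_0 = -216, a_1 = -16200/7, a_2 = -751824/49.
c0 = a_0 = -216. Peel one level at a time: if S = 1 + c*γ/S' with S'(0) = 1, then c is the γ-coefficient of S and S' = c*γ/(S - 1).
S_1 = c0/f = 1 + (-75/7)*γ + (919/21)*γ^2 + ...; c1 = -75/7.
S_2 = c1*γ/(S_1 - 1) = 1 + (919/225)*γ + ...; c2 = 919/225.


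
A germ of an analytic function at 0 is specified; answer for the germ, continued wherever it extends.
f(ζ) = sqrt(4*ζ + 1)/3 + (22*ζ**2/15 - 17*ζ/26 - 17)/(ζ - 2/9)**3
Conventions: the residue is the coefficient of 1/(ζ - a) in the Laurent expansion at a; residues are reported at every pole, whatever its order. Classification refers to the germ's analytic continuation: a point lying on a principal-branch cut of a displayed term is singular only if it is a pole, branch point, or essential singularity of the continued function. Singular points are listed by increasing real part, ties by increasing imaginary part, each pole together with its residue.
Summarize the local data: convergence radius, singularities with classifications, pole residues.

Denominator factor (ζ - 2/9)^3: pole of order 3 at 2/9, modulus 2/9.
Branch term (1/3)*sqrt(1 - ζ/(-1/4)): its argument vanishes at ζ = -1/4, a square-root branch point, modulus 1/4.
The radius of convergence is the smallest modulus among the singular points: 2/9.
The branch term is analytic at 2/9 and contributes nothing to the residue; only the rational part matters.
At the order-3 pole 2/9 set g(ζ) = (ζ - (2/9))^3*(rational part) = 22*ζ**2/15 - 17*ζ/26 - 17.
Order-3 pole: residue = g''(a)/2; g''(2/9) = 44/15, so the residue is 22/15.
List the singular points by increasing real part (a conjugate pair: the negative imaginary part first).

Radius of convergence at 0: 2/9.
At -1/4: an algebraic (square-root) branch point.
At 2/9: a pole of order 3; residue 22/15.


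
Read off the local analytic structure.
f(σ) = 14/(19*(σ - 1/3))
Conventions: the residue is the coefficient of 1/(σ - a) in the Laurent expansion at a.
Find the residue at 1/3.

The residue is 14/19.

At the order-1 pole 1/3 set g(σ) = (σ - (1/3))*f(σ) = 14/19.
Simple pole: residue = g(a) at a = 1/3, which is 14/19.


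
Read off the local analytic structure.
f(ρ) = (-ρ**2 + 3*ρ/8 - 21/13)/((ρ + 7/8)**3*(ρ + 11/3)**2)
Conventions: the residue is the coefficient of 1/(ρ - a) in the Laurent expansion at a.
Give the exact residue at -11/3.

At the order-2 pole -11/3 set g(ρ) = (ρ - (-11/3))^2*f(ρ) = (-ρ**2 + 3*ρ/8 - 21/13)/(ρ + 7/8)**3.
Order-2 pole: residue = g'(a); g'(-11/3) = 119840832/261964573, so the residue is 119840832/261964573.

The residue is 119840832/261964573.


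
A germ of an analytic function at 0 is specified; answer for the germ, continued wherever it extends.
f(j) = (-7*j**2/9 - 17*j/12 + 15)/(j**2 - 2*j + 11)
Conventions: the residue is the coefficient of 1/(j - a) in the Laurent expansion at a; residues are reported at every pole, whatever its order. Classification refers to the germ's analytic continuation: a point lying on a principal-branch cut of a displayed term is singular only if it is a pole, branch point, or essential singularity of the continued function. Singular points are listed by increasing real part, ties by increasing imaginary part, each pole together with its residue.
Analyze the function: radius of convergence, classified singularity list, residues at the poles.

Denominator factor (j**2 - 2*j + 11): discriminant -40, complex-conjugate roots (1) + (sqrt(10))*i and (1) - (sqrt(10))*i; poles of order 1, moduli sqrt(11) and sqrt(11).
The radius of convergence is the smallest modulus among the singular points: sqrt(11).
The factor j**2 - 2*j + 11 splits as (j - a)(j - a') with a = (1) - (sqrt(10))*i, a' = (1) + (sqrt(10))*i. At the order-1 pole a set g(j) = (j - a)*f(j) = [-7*j**2/9 - 17*j/12 + 15] / (j - a').
Simple pole: residue = g(a) at a = (1) - (sqrt(10))*i, which is (-107/72) + ((247/240)*sqrt(10))*i.
The factor j**2 - 2*j + 11 splits as (j - a)(j - a') with a = (1) + (sqrt(10))*i, a' = (1) - (sqrt(10))*i. At the order-1 pole a set g(j) = (j - a)*f(j) = [-7*j**2/9 - 17*j/12 + 15] / (j - a').
Simple pole: residue = g(a) at a = (1) + (sqrt(10))*i, which is (-107/72) - ((247/240)*sqrt(10))*i.
List the singular points by increasing real part (a conjugate pair: the negative imaginary part first).

Radius of convergence at 0: sqrt(11).
At (1) - (sqrt(10))*i: a pole of order 1; residue (-107/72) + ((247/240)*sqrt(10))*i.
At (1) + (sqrt(10))*i: a pole of order 1; residue (-107/72) - ((247/240)*sqrt(10))*i.


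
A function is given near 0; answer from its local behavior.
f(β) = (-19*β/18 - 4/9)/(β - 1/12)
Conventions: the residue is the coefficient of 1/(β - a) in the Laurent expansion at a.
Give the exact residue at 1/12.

At the order-1 pole 1/12 set g(β) = (β - (1/12))*f(β) = -19*β/18 - 4/9.
Simple pole: residue = g(a) at a = 1/12, which is -115/216.

The residue is -115/216.


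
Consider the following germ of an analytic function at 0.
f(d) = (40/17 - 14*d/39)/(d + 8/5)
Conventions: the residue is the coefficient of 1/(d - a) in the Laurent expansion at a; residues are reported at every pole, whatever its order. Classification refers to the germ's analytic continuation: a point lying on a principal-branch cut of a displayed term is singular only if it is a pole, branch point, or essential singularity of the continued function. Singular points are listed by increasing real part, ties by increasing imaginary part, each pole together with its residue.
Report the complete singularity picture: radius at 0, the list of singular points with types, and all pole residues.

Denominator factor (d + 8/5): pole of order 1 at -8/5, modulus 8/5.
The radius of convergence is the smallest modulus among the singular points: 8/5.
At the order-1 pole -8/5 set g(d) = (d - (-8/5))*f(d) = 40/17 - 14*d/39.
Simple pole: residue = g(a) at a = -8/5, which is 9704/3315.

Radius of convergence at 0: 8/5.
At -8/5: a pole of order 1; residue 9704/3315.


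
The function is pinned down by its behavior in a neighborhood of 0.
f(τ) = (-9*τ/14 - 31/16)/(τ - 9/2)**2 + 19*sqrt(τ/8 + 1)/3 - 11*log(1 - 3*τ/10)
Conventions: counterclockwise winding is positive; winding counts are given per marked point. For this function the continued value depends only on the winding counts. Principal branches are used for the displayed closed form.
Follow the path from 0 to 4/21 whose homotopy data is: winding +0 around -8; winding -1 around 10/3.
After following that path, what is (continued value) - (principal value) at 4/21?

Continued minus principal equals (22)*pi*i.

The rational part is single-valued and drops out of the difference; each branch term changes only by its own monodromy.
(-11)*log(1 - τ/(10/3)): each positive loop around 10/3 adds 2*pi*i to the log, so winding -1 contributes (-11)*(-1)*2*pi*i = (22)*pi*i.
(19/3)*sqrt(1 - τ/(-8)): winding +0 is even, the square root returns to the same sheet, contribution 0.
Summing the contributions at τ = 4/21 gives (22)*pi*i.


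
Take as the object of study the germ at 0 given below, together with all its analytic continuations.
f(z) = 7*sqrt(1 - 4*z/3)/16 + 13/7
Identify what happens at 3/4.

The term (7/16)*sqrt(1 - z/(3/4)) has argument 1 - 3/4/(3/4) = 0 at 3/4: a square-root (algebraic, two-sheeted) branch point; the remaining terms are analytic or single-valued there.

The point is an algebraic (square-root) branch point.


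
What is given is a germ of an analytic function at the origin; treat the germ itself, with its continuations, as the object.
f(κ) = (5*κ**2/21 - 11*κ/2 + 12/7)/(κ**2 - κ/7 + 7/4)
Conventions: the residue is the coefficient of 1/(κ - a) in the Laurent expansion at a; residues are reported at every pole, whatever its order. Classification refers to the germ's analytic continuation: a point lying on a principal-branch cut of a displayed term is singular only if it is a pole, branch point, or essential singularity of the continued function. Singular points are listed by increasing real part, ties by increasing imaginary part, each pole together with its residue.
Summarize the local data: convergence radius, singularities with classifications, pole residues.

Radius of convergence at 0: (1/2)*sqrt(7).
At (1/14) - ((3/14)*sqrt(38))*i: a pole of order 1; residue (-1607/588) + ((1867/33516)*sqrt(38))*i.
At (1/14) + ((3/14)*sqrt(38))*i: a pole of order 1; residue (-1607/588) - ((1867/33516)*sqrt(38))*i.

Denominator factor (κ**2 - κ/7 + 7/4): discriminant -342/49, complex-conjugate roots (1/14) + ((3/14)*sqrt(38))*i and (1/14) - ((3/14)*sqrt(38))*i; poles of order 1, moduli (1/2)*sqrt(7) and (1/2)*sqrt(7).
The radius of convergence is the smallest modulus among the singular points: (1/2)*sqrt(7).
The factor κ**2 - κ/7 + 7/4 splits as (κ - a)(κ - a') with a = (1/14) - ((3/14)*sqrt(38))*i, a' = (1/14) + ((3/14)*sqrt(38))*i. At the order-1 pole a set g(κ) = (κ - a)*f(κ) = [5*κ**2/21 - 11*κ/2 + 12/7] / (κ - a').
Simple pole: residue = g(a) at a = (1/14) - ((3/14)*sqrt(38))*i, which is (-1607/588) + ((1867/33516)*sqrt(38))*i.
The factor κ**2 - κ/7 + 7/4 splits as (κ - a)(κ - a') with a = (1/14) + ((3/14)*sqrt(38))*i, a' = (1/14) - ((3/14)*sqrt(38))*i. At the order-1 pole a set g(κ) = (κ - a)*f(κ) = [5*κ**2/21 - 11*κ/2 + 12/7] / (κ - a').
Simple pole: residue = g(a) at a = (1/14) + ((3/14)*sqrt(38))*i, which is (-1607/588) - ((1867/33516)*sqrt(38))*i.
List the singular points by increasing real part (a conjugate pair: the negative imaginary part first).


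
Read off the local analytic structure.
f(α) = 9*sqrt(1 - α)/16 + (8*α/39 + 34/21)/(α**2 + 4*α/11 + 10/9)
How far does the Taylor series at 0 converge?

Denominator factor (α**2 + 4*α/11 + 10/9): discriminant -4696/1089, complex-conjugate roots (-2/11) + ((1/33)*sqrt(1174))*i and (-2/11) - ((1/33)*sqrt(1174))*i; poles of order 1, moduli (1/3)*sqrt(10) and (1/3)*sqrt(10).
Branch term (9/16)*sqrt(1 - α/(1)): its argument vanishes at α = 1, a square-root branch point, modulus 1.
The radius of convergence is the smallest modulus among the singular points: 1.

The radius of convergence is 1.


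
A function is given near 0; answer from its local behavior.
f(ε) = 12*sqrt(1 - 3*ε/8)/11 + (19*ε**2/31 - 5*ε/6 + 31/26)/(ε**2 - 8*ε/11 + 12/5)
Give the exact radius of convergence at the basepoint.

The radius of convergence is (2/5)*sqrt(15).

Denominator factor (ε**2 - 8*ε/11 + 12/5): discriminant -5488/605, complex-conjugate roots (4/11) + ((14/55)*sqrt(35))*i and (4/11) - ((14/55)*sqrt(35))*i; poles of order 1, moduli (2/5)*sqrt(15) and (2/5)*sqrt(15).
Branch term (12/11)*sqrt(1 - ε/(8/3)): its argument vanishes at ε = 8/3, a square-root branch point, modulus 8/3.
The radius of convergence is the smallest modulus among the singular points: (2/5)*sqrt(15).


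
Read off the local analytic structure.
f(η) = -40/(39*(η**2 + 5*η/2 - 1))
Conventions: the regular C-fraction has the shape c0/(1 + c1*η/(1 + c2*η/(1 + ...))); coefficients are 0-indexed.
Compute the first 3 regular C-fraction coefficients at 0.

The regular C-fraction coefficients are [40/39, -5/2, -2/5].

Taylor coefficients (expand at 0): a_0 = 40/39, a_1 = 100/39, a_2 = 290/39.
c0 = a_0 = 40/39. Peel one level at a time: if S = 1 + c*η/S' with S'(0) = 1, then c is the η-coefficient of S and S' = c*η/(S - 1).
S_1 = c0/f = 1 + (-5/2)*η + (-1)*η^2 + ...; c1 = -5/2.
S_2 = c1*η/(S_1 - 1) = 1 + (-2/5)*η + ...; c2 = -2/5.


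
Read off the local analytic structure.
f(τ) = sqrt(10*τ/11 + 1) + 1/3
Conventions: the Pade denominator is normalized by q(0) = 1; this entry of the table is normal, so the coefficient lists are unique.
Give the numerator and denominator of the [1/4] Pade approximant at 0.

Taylor coefficients needed (expand at 0): a_0 = 4/3, a_1 = 5/11, a_2 = -25/242, a_3 = 125/2662, a_4 = -3125/117128, a_5 = 21875/1288408.
Write the denominator as Q(τ) = 1 + q1*τ + q2*τ^2 + q3*τ^3 + q4*τ^4. Requiring Q*f - P = O(τ^6) with deg P <= 1 kills the coefficients of τ^2..τ^5 in Q*f:
  τ^2: a_2 + q1*a_1 + q2*a_0 = 0, i.e. -25/242 + (5/11)*q1 + (4/3)*q2 = 0.
  τ^3: a_3 + q1*a_2 + q2*a_1 + q3*a_0 = 0, i.e. 125/2662 + (-25/242)*q1 + (5/11)*q2 + (4/3)*q3 = 0.
  τ^4: a_4 + q1*a_3 + q2*a_2 + q3*a_1 + q4*a_0 = 0, i.e. -3125/117128 + (125/2662)*q1 + (-25/242)*q2 + (5/11)*q3 + (4/3)*q4 = 0.
  τ^5: a_5 + q1*a_4 + q2*a_3 + q3*a_2 + q4*a_1 = 0, i.e. 21875/1288408 + (-3125/117128)*q1 + (125/2662)*q2 + (-25/242)*q3 + (5/11)*q4 = 0.
Solving this linear system: q1 = 145/362, q2 = -5175/87604, q3 = 15375/963644, q4 = -174375/42400336.
The numerator is Q*f truncated at degree 1: P0 = a_0 = 4/3; P1 = a_1 + q1*a_0 = 5905/5973.

The Pade approximant has numerator coefficients [4/3, 5905/5973]; denominator coefficients [1, 145/362, -5175/87604, 15375/963644, -174375/42400336].


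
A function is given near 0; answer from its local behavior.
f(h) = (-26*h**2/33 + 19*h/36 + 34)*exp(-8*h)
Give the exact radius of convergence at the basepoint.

The factor exp(-8*h) is entire and contributes no finite singular point.
The polynomial part has no poles.
No finite singular points: the Taylor series at 0 converges everywhere.

The radius of convergence is infinite.


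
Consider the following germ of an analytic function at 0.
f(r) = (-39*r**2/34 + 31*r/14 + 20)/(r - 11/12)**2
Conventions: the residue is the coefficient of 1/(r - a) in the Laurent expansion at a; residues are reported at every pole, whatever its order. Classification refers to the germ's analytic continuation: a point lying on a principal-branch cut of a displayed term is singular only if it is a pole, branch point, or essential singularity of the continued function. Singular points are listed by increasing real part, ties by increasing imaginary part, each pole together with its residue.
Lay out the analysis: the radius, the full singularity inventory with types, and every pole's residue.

Radius of convergence at 0: 11/12.
At 11/12: a pole of order 2; residue 53/476.

Denominator factor (r - 11/12)^2: pole of order 2 at 11/12, modulus 11/12.
The radius of convergence is the smallest modulus among the singular points: 11/12.
At the order-2 pole 11/12 set g(r) = (r - (11/12))^2*f(r) = -39*r**2/34 + 31*r/14 + 20.
Order-2 pole: residue = g'(a); g'(11/12) = 53/476, so the residue is 53/476.


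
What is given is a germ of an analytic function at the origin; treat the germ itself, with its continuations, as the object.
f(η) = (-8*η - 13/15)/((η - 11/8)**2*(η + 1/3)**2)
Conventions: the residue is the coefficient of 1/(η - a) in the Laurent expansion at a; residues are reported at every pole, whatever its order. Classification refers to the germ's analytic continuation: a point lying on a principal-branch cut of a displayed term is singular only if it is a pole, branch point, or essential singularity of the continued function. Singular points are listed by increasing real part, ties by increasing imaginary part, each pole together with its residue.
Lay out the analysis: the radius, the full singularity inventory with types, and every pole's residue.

Denominator factor (η - 11/8)^2: pole of order 2 at 11/8, modulus 11/8.
Denominator factor (η + 1/3)^2: pole of order 2 at -1/3, modulus 1/3.
The radius of convergence is the smallest modulus among the singular points: 1/3.
At the order-2 pole -1/3 set g(η) = (η - (-1/3))^2*f(η) = (-8*η - 13/15)/(η - 11/8)**2.
Order-2 pole: residue = g'(a); g'(-1/3) = -695808/344605, so the residue is -695808/344605.
At the order-2 pole 11/8 set g(η) = (η - (11/8))^2*f(η) = (-8*η - 13/15)/(η + 1/3)**2.
Order-2 pole: residue = g'(a); g'(11/8) = 695808/344605, so the residue is 695808/344605.
List the singular points by increasing real part (a conjugate pair: the negative imaginary part first).

Radius of convergence at 0: 1/3.
At -1/3: a pole of order 2; residue -695808/344605.
At 11/8: a pole of order 2; residue 695808/344605.


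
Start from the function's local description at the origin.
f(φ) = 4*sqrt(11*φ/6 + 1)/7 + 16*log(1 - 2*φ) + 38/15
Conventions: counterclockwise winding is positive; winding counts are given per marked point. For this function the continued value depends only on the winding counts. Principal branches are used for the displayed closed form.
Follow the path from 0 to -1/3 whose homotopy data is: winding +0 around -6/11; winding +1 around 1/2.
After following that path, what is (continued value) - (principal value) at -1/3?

The rational part is single-valued and drops out of the difference; each branch term changes only by its own monodromy.
(4/7)*sqrt(1 - φ/(-6/11)): winding +0 is even, the square root returns to the same sheet, contribution 0.
(16)*log(1 - φ/(1/2)): each positive loop around 1/2 adds 2*pi*i to the log, so winding +1 contributes (16)*(1)*2*pi*i = (32)*pi*i.
Summing the contributions at φ = -1/3 gives (32)*pi*i.

Continued minus principal equals (32)*pi*i.


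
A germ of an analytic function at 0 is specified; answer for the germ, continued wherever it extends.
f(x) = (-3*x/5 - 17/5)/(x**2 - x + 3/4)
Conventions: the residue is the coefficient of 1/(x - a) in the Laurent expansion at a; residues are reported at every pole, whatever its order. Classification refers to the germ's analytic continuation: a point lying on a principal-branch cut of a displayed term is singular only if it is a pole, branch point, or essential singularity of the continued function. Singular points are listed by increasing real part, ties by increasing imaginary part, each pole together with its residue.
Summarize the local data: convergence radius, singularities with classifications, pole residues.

Denominator factor (x**2 - x + 3/4): discriminant -2, complex-conjugate roots (1/2) + ((1/2)*sqrt(2))*i and (1/2) - ((1/2)*sqrt(2))*i; poles of order 1, moduli (1/2)*sqrt(3) and (1/2)*sqrt(3).
The radius of convergence is the smallest modulus among the singular points: (1/2)*sqrt(3).
The factor x**2 - x + 3/4 splits as (x - a)(x - a') with a = (1/2) - ((1/2)*sqrt(2))*i, a' = (1/2) + ((1/2)*sqrt(2))*i. At the order-1 pole a set g(x) = (x - a)*f(x) = [-3*x/5 - 17/5] / (x - a').
Simple pole: residue = g(a) at a = (1/2) - ((1/2)*sqrt(2))*i, which is (-3/10) - ((37/20)*sqrt(2))*i.
The factor x**2 - x + 3/4 splits as (x - a)(x - a') with a = (1/2) + ((1/2)*sqrt(2))*i, a' = (1/2) - ((1/2)*sqrt(2))*i. At the order-1 pole a set g(x) = (x - a)*f(x) = [-3*x/5 - 17/5] / (x - a').
Simple pole: residue = g(a) at a = (1/2) + ((1/2)*sqrt(2))*i, which is (-3/10) + ((37/20)*sqrt(2))*i.
List the singular points by increasing real part (a conjugate pair: the negative imaginary part first).

Radius of convergence at 0: (1/2)*sqrt(3).
At (1/2) - ((1/2)*sqrt(2))*i: a pole of order 1; residue (-3/10) - ((37/20)*sqrt(2))*i.
At (1/2) + ((1/2)*sqrt(2))*i: a pole of order 1; residue (-3/10) + ((37/20)*sqrt(2))*i.


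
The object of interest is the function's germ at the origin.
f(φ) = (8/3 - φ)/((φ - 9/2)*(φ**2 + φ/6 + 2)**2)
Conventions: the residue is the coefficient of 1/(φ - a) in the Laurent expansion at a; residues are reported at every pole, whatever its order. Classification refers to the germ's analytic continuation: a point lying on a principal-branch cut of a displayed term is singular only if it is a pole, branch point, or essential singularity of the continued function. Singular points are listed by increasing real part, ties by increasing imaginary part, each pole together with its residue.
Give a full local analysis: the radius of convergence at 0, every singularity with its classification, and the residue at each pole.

Radius of convergence at 0: sqrt(2).
At (-1/12) - ((1/12)*sqrt(287))*i: a pole of order 2; residue (11/6348) - ((1566821/522878412)*sqrt(287))*i.
At (-1/12) + ((1/12)*sqrt(287))*i: a pole of order 2; residue (11/6348) + ((1566821/522878412)*sqrt(287))*i.
At 9/2: a pole of order 1; residue -11/3174.

Denominator factor (φ - 9/2): pole of order 1 at 9/2, modulus 9/2.
Denominator factor (φ**2 + φ/6 + 2)^2: discriminant -287/36, complex-conjugate roots (-1/12) + ((1/12)*sqrt(287))*i and (-1/12) - ((1/12)*sqrt(287))*i; poles of order 2, moduli sqrt(2) and sqrt(2).
The radius of convergence is the smallest modulus among the singular points: sqrt(2).
The factor φ**2 + φ/6 + 2 splits as (φ - a)(φ - a') with a = (-1/12) - ((1/12)*sqrt(287))*i, a' = (-1/12) + ((1/12)*sqrt(287))*i. At the order-2 pole a set g(φ) = (φ - a)^2*f(φ) = [(8/3 - φ)/(φ - 9/2)] / (φ - a')^2.
Order-2 pole: residue = g'(a); g'((-1/12) - ((1/12)*sqrt(287))*i) = (11/6348) - ((1566821/522878412)*sqrt(287))*i, so the residue is (11/6348) - ((1566821/522878412)*sqrt(287))*i.
The factor φ**2 + φ/6 + 2 splits as (φ - a)(φ - a') with a = (-1/12) + ((1/12)*sqrt(287))*i, a' = (-1/12) - ((1/12)*sqrt(287))*i. At the order-2 pole a set g(φ) = (φ - a)^2*f(φ) = [(8/3 - φ)/(φ - 9/2)] / (φ - a')^2.
Order-2 pole: residue = g'(a); g'((-1/12) + ((1/12)*sqrt(287))*i) = (11/6348) + ((1566821/522878412)*sqrt(287))*i, so the residue is (11/6348) + ((1566821/522878412)*sqrt(287))*i.
At the order-1 pole 9/2 set g(φ) = (φ - (9/2))*f(φ) = (8/3 - φ)/(φ**2 + φ/6 + 2)**2.
Simple pole: residue = g(a) at a = 9/2, which is -11/3174.
List the singular points by increasing real part (a conjugate pair: the negative imaginary part first).


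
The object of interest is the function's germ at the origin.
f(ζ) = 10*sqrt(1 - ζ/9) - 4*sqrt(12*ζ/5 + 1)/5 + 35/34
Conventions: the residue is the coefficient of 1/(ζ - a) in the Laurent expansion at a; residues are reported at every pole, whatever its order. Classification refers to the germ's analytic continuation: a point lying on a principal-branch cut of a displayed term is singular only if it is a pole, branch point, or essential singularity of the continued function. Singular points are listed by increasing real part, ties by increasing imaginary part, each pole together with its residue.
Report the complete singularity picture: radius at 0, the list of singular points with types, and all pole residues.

Branch term (10)*sqrt(1 - ζ/(9)): its argument vanishes at ζ = 9, a square-root branch point, modulus 9.
Branch term (-4/5)*sqrt(1 - ζ/(-5/12)): its argument vanishes at ζ = -5/12, a square-root branch point, modulus 5/12.
The radius of convergence is the smallest modulus among the singular points: 5/12.
List the singular points by increasing real part (a conjugate pair: the negative imaginary part first).

Radius of convergence at 0: 5/12.
At -5/12: an algebraic (square-root) branch point.
At 9: an algebraic (square-root) branch point.


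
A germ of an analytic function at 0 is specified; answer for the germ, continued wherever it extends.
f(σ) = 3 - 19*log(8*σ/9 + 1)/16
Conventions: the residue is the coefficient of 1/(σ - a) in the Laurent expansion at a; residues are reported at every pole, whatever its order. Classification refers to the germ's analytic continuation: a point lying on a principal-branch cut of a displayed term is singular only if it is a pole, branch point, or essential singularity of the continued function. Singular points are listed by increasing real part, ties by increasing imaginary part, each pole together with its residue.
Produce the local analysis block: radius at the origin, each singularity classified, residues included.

Branch term (-19/16)*log(1 - σ/(-9/8)): its argument vanishes at σ = -9/8, a logarithmic branch point, modulus 9/8.
The radius of convergence is the smallest modulus among the singular points: 9/8.

Radius of convergence at 0: 9/8.
At -9/8: a logarithmic branch point.


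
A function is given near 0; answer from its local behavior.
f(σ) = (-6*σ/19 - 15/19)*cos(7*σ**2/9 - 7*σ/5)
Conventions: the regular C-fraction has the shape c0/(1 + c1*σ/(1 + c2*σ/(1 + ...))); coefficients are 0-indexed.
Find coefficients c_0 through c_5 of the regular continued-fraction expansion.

Taylor coefficients (expand at 0): a_0 = -15/19, a_1 = -6/19, a_2 = 147/190, a_3 = -784/1425, a_4 = -118727/513000, a_5 = 417823/1282500.
c0 = a_0 = -15/19. Peel one level at a time: if S = 1 + c*σ/S' with S'(0) = 1, then c is the σ-coefficient of S and S' = c*σ/(S - 1).
S_1 = c0/f = 1 + (-2/5)*σ + (57/50)*σ^2 + ...; c1 = -2/5.
S_2 = c1*σ/(S_1 - 1) = 1 + (57/20)*σ + (15337/3600)*σ^2 + ...; c2 = 57/20.
S_3 = c2*σ/(S_2 - 1) = 1 + (-15337/10260)*σ + (1721321/5263380)*σ^2 + ...; c3 = -15337/10260.
S_4 = c3*σ/(S_3 - 1) = 1 + (35129/160569)*σ + (16803863/39677445)*σ^2 + ...; c4 = 35129/160569.
S_5 = c4*σ/(S_4 - 1) = 1 + (-319273397/164930655)*σ + ...; c5 = -319273397/164930655.

The regular C-fraction coefficients are [-15/19, -2/5, 57/20, -15337/10260, 35129/160569, -319273397/164930655].


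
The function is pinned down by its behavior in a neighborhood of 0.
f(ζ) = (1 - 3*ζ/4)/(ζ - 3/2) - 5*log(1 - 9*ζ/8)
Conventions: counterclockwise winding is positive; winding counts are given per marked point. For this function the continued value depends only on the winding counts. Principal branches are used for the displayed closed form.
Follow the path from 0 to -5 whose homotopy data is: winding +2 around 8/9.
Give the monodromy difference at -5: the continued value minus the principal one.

The rational part is single-valued and drops out of the difference; each branch term changes only by its own monodromy.
(-5)*log(1 - ζ/(8/9)): each positive loop around 8/9 adds 2*pi*i to the log, so winding +2 contributes (-5)*(2)*2*pi*i = -(20)*pi*i.
Summing the contributions at ζ = -5 gives -(20)*pi*i.

Continued minus principal equals -(20)*pi*i.


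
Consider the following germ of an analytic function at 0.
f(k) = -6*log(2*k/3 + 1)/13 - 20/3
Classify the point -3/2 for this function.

The term (-6/13)*log(1 - k/(-3/2)) has argument 1 - -3/2/(-3/2) = 0 at -3/2: a logarithmic (infinitely-sheeted) branch point; the remaining terms are analytic or single-valued there.

The point is a logarithmic branch point.
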